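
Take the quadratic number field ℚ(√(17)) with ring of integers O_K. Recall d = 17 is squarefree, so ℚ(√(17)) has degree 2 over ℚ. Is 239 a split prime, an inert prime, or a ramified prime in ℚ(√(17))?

splits completely

Since 17 ≡ 1 mod 4, the ring of integers is ℤ[(1+√17)/2] with discriminant 17.
Since gcd(239, 17) = 1 the prime 239 does not ramify.
(17/239) = 17^119 mod 239 = 1, giving Legendre symbol 1.
(17/239) = 1, so 239 splits.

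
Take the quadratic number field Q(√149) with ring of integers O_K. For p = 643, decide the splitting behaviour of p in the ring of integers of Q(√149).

p splits

d = 149 ≡ 1 (mod 4), so O_K = ℤ[(1+√149)/2] and disc(K) = d = 149.
643 ∤ 149, so 643 is unramified.
Compute (149/643) via Euler: 149^((643-1)/2) mod 643 = 1, so (149/643) = 1.
d is a quadratic residue mod p, hence 643 splits in O_K.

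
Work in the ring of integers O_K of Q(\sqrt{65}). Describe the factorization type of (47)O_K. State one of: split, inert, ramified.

47 splits in O_K

65 mod 4 = 1, hence disc K = 65 and O_K = ℤ[(1+√65)/2].
47 ∤ 65, so 47 is unramified.
(65/47) = 18^23 mod 47 = 1, giving Legendre symbol 1.
Legendre symbol 1 ⇒ 47 is split.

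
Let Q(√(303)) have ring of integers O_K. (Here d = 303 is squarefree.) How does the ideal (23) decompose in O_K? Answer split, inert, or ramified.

d = 303 ≡ 3 (mod 4), so O_K = ℤ[√303] and disc(K) = 4d = 1212.
23 ∤ 1212, so 23 is unramified.
(303/23) = 4^11 mod 23 = 1, giving Legendre symbol 1.
(303/23) = 1, so 23 splits.

p splits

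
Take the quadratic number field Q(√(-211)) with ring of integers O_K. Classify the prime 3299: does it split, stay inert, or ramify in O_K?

Since -211 ≡ 1 mod 4, the ring of integers is ℤ[(1+√-211)/2] with discriminant -211.
3299 ∤ -211, so 3299 is unramified.
Legendre symbol by Euler's criterion: (-211/3299) ≡ (-211)^1649 ≡ 1 (mod 3299), i.e. (-211/3299) = 1.
d is a quadratic residue mod p, hence 3299 splits in O_K.

p splits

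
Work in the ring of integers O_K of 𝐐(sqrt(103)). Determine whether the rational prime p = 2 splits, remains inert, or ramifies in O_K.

ramified

Since 103 ≢ 1 mod 4, the ring of integers is ℤ[√103] with discriminant 4·103 = 412.
Ramification test: 2 | 412. The prime 2 ramifies in K.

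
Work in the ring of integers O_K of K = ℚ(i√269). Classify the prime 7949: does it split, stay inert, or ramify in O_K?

d = -269 ≡ 3 (mod 4), so O_K = ℤ[√-269] and disc(K) = 4d = -1076.
7949 ∤ -1076, so 7949 is unramified.
Euler's criterion: (-269)^3974 mod 7949 = 1. Thus (-269|7949) = 1.
Legendre symbol 1 ⇒ 7949 is split.

7949 splits in O_K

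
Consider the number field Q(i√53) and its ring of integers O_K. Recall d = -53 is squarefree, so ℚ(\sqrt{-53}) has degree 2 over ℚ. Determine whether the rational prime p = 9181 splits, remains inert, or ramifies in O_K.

d = -53 ≡ 3 (mod 4), so O_K = ℤ[√-53] and disc(K) = 4d = -212.
Since gcd(9181, -212) = 1 the prime 9181 does not ramify.
Compute (-53/9181) via Euler: 9128^((9181-1)/2) mod 9181 = 9180, so (-53/9181) = -1.
d is a non-residue mod p, hence 9181 remains inert in O_K.

9181 remains inert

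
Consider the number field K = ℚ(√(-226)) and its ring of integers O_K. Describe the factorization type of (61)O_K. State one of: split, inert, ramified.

remains prime (inert)

Since -226 ≢ 1 mod 4, the ring of integers is ℤ[√-226] with discriminant 4·(-226) = -904.
Since gcd(61, -904) = 1 the prime 61 does not ramify.
(-226/61) = 18^30 mod 61 = 60, giving Legendre symbol -1.
(-226/61) = -1, so 61 is inert.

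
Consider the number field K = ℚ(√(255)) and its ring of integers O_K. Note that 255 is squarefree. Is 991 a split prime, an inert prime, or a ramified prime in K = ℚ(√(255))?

Since 255 ≢ 1 mod 4, the ring of integers is ℤ[√255] with discriminant 4·255 = 1020.
991 ∤ 1020, so 991 is unramified.
(255/991) = 255^495 mod 991 = 1, giving Legendre symbol 1.
d is a quadratic residue mod p, hence 991 splits in O_K.

split — (991) = 𝔭₁𝔭₂ with 𝔭₁ ≠ 𝔭₂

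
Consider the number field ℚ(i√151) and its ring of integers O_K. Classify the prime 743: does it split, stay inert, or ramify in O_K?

d = -151 ≡ 1 (mod 4), so O_K = ℤ[(1+√-151)/2] and disc(K) = d = -151.
743 ∤ -151, so 743 is unramified.
(-151/743) = 592^371 mod 743 = 1, giving Legendre symbol 1.
(-151/743) = 1, so 743 splits.

splits completely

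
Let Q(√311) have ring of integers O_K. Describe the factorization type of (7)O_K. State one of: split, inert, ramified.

Since 311 ≢ 1 mod 4, the ring of integers is ℤ[√311] with discriminant 4·311 = 1244.
7 ∤ 1244, so 7 is unramified.
Euler's criterion: 311^3 mod 7 = 6. Thus (311|7) = -1.
Legendre symbol -1 ⇒ 7 is inert.

remains prime (inert)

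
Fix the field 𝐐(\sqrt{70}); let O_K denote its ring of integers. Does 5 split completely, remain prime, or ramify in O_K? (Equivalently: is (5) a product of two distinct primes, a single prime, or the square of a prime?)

p ramifies

70 mod 4 = 2, hence disc K = 4·70 = 280 and O_K = ℤ[√70].
disc(K) = 280 = 5·56, so p = 5 is ramified.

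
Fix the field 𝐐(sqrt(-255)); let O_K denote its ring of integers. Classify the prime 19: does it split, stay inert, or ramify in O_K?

-255 mod 4 = 1, hence disc K = -255 and O_K = ℤ[(1+√-255)/2].
disc(K) = -255 is not divisible by 19; 19 is unramified.
Compute (-255/19) via Euler: 11^((19-1)/2) mod 19 = 1, so (-255/19) = 1.
Legendre symbol 1 ⇒ 19 is split.

split — (19) = 𝔭₁𝔭₂ with 𝔭₁ ≠ 𝔭₂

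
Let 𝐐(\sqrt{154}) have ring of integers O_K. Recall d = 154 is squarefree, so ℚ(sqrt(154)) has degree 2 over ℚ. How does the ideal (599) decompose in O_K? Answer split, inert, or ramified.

d = 154 ≡ 2 (mod 4), so O_K = ℤ[√154] and disc(K) = 4d = 616.
Since gcd(599, 616) = 1 the prime 599 does not ramify.
Euler's criterion: 154^299 mod 599 = 1. Thus (154|599) = 1.
(154/599) = 1, so 599 splits.

split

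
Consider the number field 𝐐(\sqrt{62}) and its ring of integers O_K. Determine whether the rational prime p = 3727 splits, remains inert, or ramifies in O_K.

inert

d = 62 ≡ 2 (mod 4), so O_K = ℤ[√62] and disc(K) = 4d = 248.
3727 ∤ 248, so 3727 is unramified.
(62/3727) = 62^1863 mod 3727 = 3726, giving Legendre symbol -1.
d is a non-residue mod p, hence 3727 remains inert in O_K.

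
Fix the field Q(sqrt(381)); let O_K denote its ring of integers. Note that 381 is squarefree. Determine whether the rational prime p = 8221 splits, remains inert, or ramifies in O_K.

Since 381 ≡ 1 mod 4, the ring of integers is ℤ[(1+√381)/2] with discriminant 381.
Since gcd(8221, 381) = 1 the prime 8221 does not ramify.
Compute (381/8221) via Euler: 381^((8221-1)/2) mod 8221 = 8220, so (381/8221) = -1.
Legendre symbol -1 ⇒ 8221 is inert.

8221 remains inert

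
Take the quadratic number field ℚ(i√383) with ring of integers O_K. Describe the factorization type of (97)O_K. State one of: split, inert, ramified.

inert

d = -383 ≡ 1 (mod 4), so O_K = ℤ[(1+√-383)/2] and disc(K) = d = -383.
97 ∤ -383, so 97 is unramified.
Compute (-383/97) via Euler: 5^((97-1)/2) mod 97 = 96, so (-383/97) = -1.
(-383/97) = -1, so 97 is inert.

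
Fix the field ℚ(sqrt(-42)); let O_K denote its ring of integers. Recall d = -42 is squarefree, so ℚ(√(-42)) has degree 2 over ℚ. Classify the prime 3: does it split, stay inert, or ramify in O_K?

d = -42 ≡ 2 (mod 4), so O_K = ℤ[√-42] and disc(K) = 4d = -168.
3 divides disc(K) = -168, so 3 ramifies.

ramified — (3) = 𝔭²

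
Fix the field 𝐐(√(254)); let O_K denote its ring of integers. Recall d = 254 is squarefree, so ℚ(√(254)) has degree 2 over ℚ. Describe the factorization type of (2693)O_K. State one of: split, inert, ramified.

remains prime (inert)

d = 254 ≡ 2 (mod 4), so O_K = ℤ[√254] and disc(K) = 4d = 1016.
disc(K) = 1016 is not divisible by 2693; 2693 is unramified.
(254/2693) = 254^1346 mod 2693 = 2692, giving Legendre symbol -1.
d is a non-residue mod p, hence 2693 remains inert in O_K.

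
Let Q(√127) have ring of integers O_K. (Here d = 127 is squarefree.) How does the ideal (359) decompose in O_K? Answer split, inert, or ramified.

p splits

127 mod 4 = 3, hence disc K = 4·127 = 508 and O_K = ℤ[√127].
Since gcd(359, 508) = 1 the prime 359 does not ramify.
Legendre symbol by Euler's criterion: (127/359) ≡ 127^179 ≡ 1 (mod 359), i.e. (127/359) = 1.
Legendre symbol 1 ⇒ 359 is split.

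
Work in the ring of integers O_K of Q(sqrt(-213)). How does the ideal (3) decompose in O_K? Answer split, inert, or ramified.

Since -213 ≢ 1 mod 4, the ring of integers is ℤ[√-213] with discriminant 4·(-213) = -852.
disc(K) = -852 = 3·(-284), so p = 3 is ramified.

p ramifies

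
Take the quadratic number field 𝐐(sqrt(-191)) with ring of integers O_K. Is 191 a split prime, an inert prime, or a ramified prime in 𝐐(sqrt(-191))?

Since -191 ≡ 1 mod 4, the ring of integers is ℤ[(1+√-191)/2] with discriminant -191.
disc(K) = -191 = 191·(-1), so p = 191 is ramified.

p ramifies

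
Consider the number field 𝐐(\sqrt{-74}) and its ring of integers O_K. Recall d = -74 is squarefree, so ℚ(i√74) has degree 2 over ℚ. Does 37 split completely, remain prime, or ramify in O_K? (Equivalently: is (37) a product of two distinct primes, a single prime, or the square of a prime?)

-74 mod 4 = 2, hence disc K = 4·(-74) = -296 and O_K = ℤ[√-74].
Ramification test: 37 | -296. The prime 37 ramifies in K.

ramifies in O_K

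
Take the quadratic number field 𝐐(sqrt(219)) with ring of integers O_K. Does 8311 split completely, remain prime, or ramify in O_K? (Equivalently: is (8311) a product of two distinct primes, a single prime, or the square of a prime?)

8311 splits in O_K

219 mod 4 = 3, hence disc K = 4·219 = 876 and O_K = ℤ[√219].
Since gcd(8311, 876) = 1 the prime 8311 does not ramify.
Compute (219/8311) via Euler: 219^((8311-1)/2) mod 8311 = 1, so (219/8311) = 1.
d is a quadratic residue mod p, hence 8311 splits in O_K.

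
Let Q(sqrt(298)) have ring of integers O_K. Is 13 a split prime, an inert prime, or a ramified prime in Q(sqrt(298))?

298 mod 4 = 2, hence disc K = 4·298 = 1192 and O_K = ℤ[√298].
disc(K) = 1192 is not divisible by 13; 13 is unramified.
Compute (298/13) via Euler: 12^((13-1)/2) mod 13 = 1, so (298/13) = 1.
d is a quadratic residue mod p, hence 13 splits in O_K.

p splits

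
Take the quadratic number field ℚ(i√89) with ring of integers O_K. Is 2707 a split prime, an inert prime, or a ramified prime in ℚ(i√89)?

d = -89 ≡ 3 (mod 4), so O_K = ℤ[√-89] and disc(K) = 4d = -356.
2707 ∤ -356, so 2707 is unramified.
Compute (-89/2707) via Euler: 2618^((2707-1)/2) mod 2707 = 1, so (-89/2707) = 1.
d is a quadratic residue mod p, hence 2707 splits in O_K.

split — (2707) = 𝔭₁𝔭₂ with 𝔭₁ ≠ 𝔭₂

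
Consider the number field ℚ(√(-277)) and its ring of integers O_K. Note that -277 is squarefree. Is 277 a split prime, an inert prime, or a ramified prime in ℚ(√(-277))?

ramified

-277 mod 4 = 3, hence disc K = 4·(-277) = -1108 and O_K = ℤ[√-277].
disc(K) = -1108 = 277·(-4), so p = 277 is ramified.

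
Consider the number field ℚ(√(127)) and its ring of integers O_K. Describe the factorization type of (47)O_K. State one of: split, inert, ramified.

d = 127 ≡ 3 (mod 4), so O_K = ℤ[√127] and disc(K) = 4d = 508.
disc(K) = 508 is not divisible by 47; 47 is unramified.
Legendre symbol by Euler's criterion: (127/47) ≡ 127^23 ≡ 46 (mod 47), i.e. (127/47) = -1.
(127/47) = -1, so 47 is inert.

inert — (47) stays prime in O_K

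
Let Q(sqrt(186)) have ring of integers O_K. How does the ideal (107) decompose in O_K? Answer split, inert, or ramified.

d = 186 ≡ 2 (mod 4), so O_K = ℤ[√186] and disc(K) = 4d = 744.
disc(K) = 744 is not divisible by 107; 107 is unramified.
Legendre symbol by Euler's criterion: (186/107) ≡ 186^53 ≡ 1 (mod 107), i.e. (186/107) = 1.
Legendre symbol 1 ⇒ 107 is split.

p splits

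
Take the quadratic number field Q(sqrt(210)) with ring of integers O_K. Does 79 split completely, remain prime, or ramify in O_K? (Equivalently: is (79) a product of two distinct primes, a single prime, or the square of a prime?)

Since 210 ≢ 1 mod 4, the ring of integers is ℤ[√210] with discriminant 4·210 = 840.
Since gcd(79, 840) = 1 the prime 79 does not ramify.
(210/79) = 52^39 mod 79 = 1, giving Legendre symbol 1.
d is a quadratic residue mod p, hence 79 splits in O_K.

split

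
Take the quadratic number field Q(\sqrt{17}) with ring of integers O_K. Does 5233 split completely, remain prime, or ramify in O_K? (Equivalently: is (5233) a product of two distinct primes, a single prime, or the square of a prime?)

17 mod 4 = 1, hence disc K = 17 and O_K = ℤ[(1+√17)/2].
5233 ∤ 17, so 5233 is unramified.
Legendre symbol by Euler's criterion: (17/5233) ≡ 17^2616 ≡ 5232 (mod 5233), i.e. (17/5233) = -1.
(17/5233) = -1, so 5233 is inert.

5233 remains inert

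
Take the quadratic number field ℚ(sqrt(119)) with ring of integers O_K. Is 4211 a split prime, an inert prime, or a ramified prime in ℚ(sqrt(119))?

split

Since 119 ≢ 1 mod 4, the ring of integers is ℤ[√119] with discriminant 4·119 = 476.
Since gcd(4211, 476) = 1 the prime 4211 does not ramify.
Legendre symbol by Euler's criterion: (119/4211) ≡ 119^2105 ≡ 1 (mod 4211), i.e. (119/4211) = 1.
d is a quadratic residue mod p, hence 4211 splits in O_K.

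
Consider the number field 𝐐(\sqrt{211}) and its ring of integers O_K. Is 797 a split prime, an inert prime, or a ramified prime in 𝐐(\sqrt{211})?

p is inert

Since 211 ≢ 1 mod 4, the ring of integers is ℤ[√211] with discriminant 4·211 = 844.
disc(K) = 844 is not divisible by 797; 797 is unramified.
Compute (211/797) via Euler: 211^((797-1)/2) mod 797 = 796, so (211/797) = -1.
(211/797) = -1, so 797 is inert.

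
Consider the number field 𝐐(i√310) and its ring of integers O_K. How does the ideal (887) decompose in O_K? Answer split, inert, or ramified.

p is inert

Since -310 ≢ 1 mod 4, the ring of integers is ℤ[√-310] with discriminant 4·(-310) = -1240.
disc(K) = -1240 is not divisible by 887; 887 is unramified.
Compute (-310/887) via Euler: 577^((887-1)/2) mod 887 = 886, so (-310/887) = -1.
d is a non-residue mod p, hence 887 remains inert in O_K.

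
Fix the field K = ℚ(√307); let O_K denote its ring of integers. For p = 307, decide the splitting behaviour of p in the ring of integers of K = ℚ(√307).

p ramifies

d = 307 ≡ 3 (mod 4), so O_K = ℤ[√307] and disc(K) = 4d = 1228.
disc(K) = 1228 = 307·4, so p = 307 is ramified.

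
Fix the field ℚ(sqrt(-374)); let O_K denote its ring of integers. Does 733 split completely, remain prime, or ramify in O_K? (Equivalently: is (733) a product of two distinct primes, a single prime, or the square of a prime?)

d = -374 ≡ 2 (mod 4), so O_K = ℤ[√-374] and disc(K) = 4d = -1496.
733 ∤ -1496, so 733 is unramified.
(-374/733) = 359^366 mod 733 = 1, giving Legendre symbol 1.
(-374/733) = 1, so 733 splits.

splits completely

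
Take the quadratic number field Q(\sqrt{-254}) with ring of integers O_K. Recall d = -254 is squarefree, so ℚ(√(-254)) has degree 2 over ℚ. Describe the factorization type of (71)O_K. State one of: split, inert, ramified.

Since -254 ≢ 1 mod 4, the ring of integers is ℤ[√-254] with discriminant 4·(-254) = -1016.
disc(K) = -1016 is not divisible by 71; 71 is unramified.
Euler's criterion: (-254)^35 mod 71 = 1. Thus (-254|71) = 1.
d is a quadratic residue mod p, hence 71 splits in O_K.

p splits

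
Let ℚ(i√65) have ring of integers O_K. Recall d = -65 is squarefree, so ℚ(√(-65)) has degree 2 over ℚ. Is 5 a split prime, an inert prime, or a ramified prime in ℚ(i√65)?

ramified

-65 mod 4 = 3, hence disc K = 4·(-65) = -260 and O_K = ℤ[√-65].
Ramification test: 5 | -260. The prime 5 ramifies in K.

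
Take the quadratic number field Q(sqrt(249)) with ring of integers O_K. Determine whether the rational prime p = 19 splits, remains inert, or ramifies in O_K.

Since 249 ≡ 1 mod 4, the ring of integers is ℤ[(1+√249)/2] with discriminant 249.
disc(K) = 249 is not divisible by 19; 19 is unramified.
(249/19) = 2^9 mod 19 = 18, giving Legendre symbol -1.
d is a non-residue mod p, hence 19 remains inert in O_K.

inert — (19) stays prime in O_K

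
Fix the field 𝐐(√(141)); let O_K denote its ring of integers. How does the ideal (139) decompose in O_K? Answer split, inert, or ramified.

Since 141 ≡ 1 mod 4, the ring of integers is ℤ[(1+√141)/2] with discriminant 141.
139 ∤ 141, so 139 is unramified.
Compute (141/139) via Euler: 2^((139-1)/2) mod 139 = 138, so (141/139) = -1.
(141/139) = -1, so 139 is inert.

remains prime (inert)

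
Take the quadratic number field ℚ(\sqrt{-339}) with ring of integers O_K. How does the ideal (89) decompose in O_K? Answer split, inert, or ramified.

split — (89) = 𝔭₁𝔭₂ with 𝔭₁ ≠ 𝔭₂

Since -339 ≡ 1 mod 4, the ring of integers is ℤ[(1+√-339)/2] with discriminant -339.
disc(K) = -339 is not divisible by 89; 89 is unramified.
Euler's criterion: (-339)^44 mod 89 = 1. Thus (-339|89) = 1.
(-339/89) = 1, so 89 splits.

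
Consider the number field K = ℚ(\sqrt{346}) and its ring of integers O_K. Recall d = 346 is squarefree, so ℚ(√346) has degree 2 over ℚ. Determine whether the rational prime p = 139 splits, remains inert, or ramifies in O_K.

inert

346 mod 4 = 2, hence disc K = 4·346 = 1384 and O_K = ℤ[√346].
139 ∤ 1384, so 139 is unramified.
Compute (346/139) via Euler: 68^((139-1)/2) mod 139 = 138, so (346/139) = -1.
Legendre symbol -1 ⇒ 139 is inert.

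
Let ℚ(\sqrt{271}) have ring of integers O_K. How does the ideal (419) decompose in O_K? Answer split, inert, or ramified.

inert — (419) stays prime in O_K

Since 271 ≢ 1 mod 4, the ring of integers is ℤ[√271] with discriminant 4·271 = 1084.
Since gcd(419, 1084) = 1 the prime 419 does not ramify.
Compute (271/419) via Euler: 271^((419-1)/2) mod 419 = 418, so (271/419) = -1.
d is a non-residue mod p, hence 419 remains inert in O_K.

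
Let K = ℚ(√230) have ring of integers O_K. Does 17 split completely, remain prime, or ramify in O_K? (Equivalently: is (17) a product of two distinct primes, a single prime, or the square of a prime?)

Since 230 ≢ 1 mod 4, the ring of integers is ℤ[√230] with discriminant 4·230 = 920.
Since gcd(17, 920) = 1 the prime 17 does not ramify.
Compute (230/17) via Euler: 9^((17-1)/2) mod 17 = 1, so (230/17) = 1.
(230/17) = 1, so 17 splits.

split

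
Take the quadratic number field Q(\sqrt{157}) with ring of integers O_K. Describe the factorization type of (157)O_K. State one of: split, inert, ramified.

ramified — (157) = 𝔭²

157 mod 4 = 1, hence disc K = 157 and O_K = ℤ[(1+√157)/2].
disc(K) = 157 = 157·1, so p = 157 is ramified.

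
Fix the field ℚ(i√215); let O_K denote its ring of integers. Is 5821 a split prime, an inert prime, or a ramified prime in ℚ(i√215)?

splits completely

Since -215 ≡ 1 mod 4, the ring of integers is ℤ[(1+√-215)/2] with discriminant -215.
Since gcd(5821, -215) = 1 the prime 5821 does not ramify.
Compute (-215/5821) via Euler: 5606^((5821-1)/2) mod 5821 = 1, so (-215/5821) = 1.
(-215/5821) = 1, so 5821 splits.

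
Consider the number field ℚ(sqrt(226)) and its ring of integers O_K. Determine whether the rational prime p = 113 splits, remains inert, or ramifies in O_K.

ramifies in O_K

Since 226 ≢ 1 mod 4, the ring of integers is ℤ[√226] with discriminant 4·226 = 904.
113 divides disc(K) = 904, so 113 ramifies.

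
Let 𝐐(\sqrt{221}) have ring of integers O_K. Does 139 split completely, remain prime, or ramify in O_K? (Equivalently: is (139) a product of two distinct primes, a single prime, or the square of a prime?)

inert — (139) stays prime in O_K

Since 221 ≡ 1 mod 4, the ring of integers is ℤ[(1+√221)/2] with discriminant 221.
disc(K) = 221 is not divisible by 139; 139 is unramified.
(221/139) = 82^69 mod 139 = 138, giving Legendre symbol -1.
d is a non-residue mod p, hence 139 remains inert in O_K.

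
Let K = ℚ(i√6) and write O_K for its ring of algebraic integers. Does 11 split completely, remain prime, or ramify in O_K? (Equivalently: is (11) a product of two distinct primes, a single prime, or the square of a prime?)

split

Since -6 ≢ 1 mod 4, the ring of integers is ℤ[√-6] with discriminant 4·(-6) = -24.
11 ∤ -24, so 11 is unramified.
Compute (-6/11) via Euler: 5^((11-1)/2) mod 11 = 1, so (-6/11) = 1.
d is a quadratic residue mod p, hence 11 splits in O_K.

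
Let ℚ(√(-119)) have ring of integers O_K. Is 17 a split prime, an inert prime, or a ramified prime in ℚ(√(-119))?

ramifies in O_K

-119 mod 4 = 1, hence disc K = -119 and O_K = ℤ[(1+√-119)/2].
17 divides disc(K) = -119, so 17 ramifies.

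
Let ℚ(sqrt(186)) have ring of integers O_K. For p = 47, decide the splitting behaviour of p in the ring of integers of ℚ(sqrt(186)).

inert

Since 186 ≢ 1 mod 4, the ring of integers is ℤ[√186] with discriminant 4·186 = 744.
47 ∤ 744, so 47 is unramified.
Compute (186/47) via Euler: 45^((47-1)/2) mod 47 = 46, so (186/47) = -1.
Legendre symbol -1 ⇒ 47 is inert.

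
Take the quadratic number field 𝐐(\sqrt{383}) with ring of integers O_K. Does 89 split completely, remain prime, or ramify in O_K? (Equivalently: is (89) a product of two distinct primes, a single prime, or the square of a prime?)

Since 383 ≢ 1 mod 4, the ring of integers is ℤ[√383] with discriminant 4·383 = 1532.
disc(K) = 1532 is not divisible by 89; 89 is unramified.
Legendre symbol by Euler's criterion: (383/89) ≡ 383^44 ≡ 88 (mod 89), i.e. (383/89) = -1.
d is a non-residue mod p, hence 89 remains inert in O_K.

remains prime (inert)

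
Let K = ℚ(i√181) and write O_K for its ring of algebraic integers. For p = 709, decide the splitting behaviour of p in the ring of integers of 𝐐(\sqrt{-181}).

709 splits in O_K

-181 mod 4 = 3, hence disc K = 4·(-181) = -724 and O_K = ℤ[√-181].
Since gcd(709, -724) = 1 the prime 709 does not ramify.
Legendre symbol by Euler's criterion: (-181/709) ≡ (-181)^354 ≡ 1 (mod 709), i.e. (-181/709) = 1.
Legendre symbol 1 ⇒ 709 is split.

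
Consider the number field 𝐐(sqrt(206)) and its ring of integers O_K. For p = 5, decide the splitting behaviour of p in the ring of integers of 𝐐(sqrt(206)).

d = 206 ≡ 2 (mod 4), so O_K = ℤ[√206] and disc(K) = 4d = 824.
Since gcd(5, 824) = 1 the prime 5 does not ramify.
Euler's criterion: 206^2 mod 5 = 1. Thus (206|5) = 1.
d is a quadratic residue mod p, hence 5 splits in O_K.

split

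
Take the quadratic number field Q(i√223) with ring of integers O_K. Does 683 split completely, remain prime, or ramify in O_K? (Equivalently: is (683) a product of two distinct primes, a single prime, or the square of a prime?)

split

d = -223 ≡ 1 (mod 4), so O_K = ℤ[(1+√-223)/2] and disc(K) = d = -223.
683 ∤ -223, so 683 is unramified.
Legendre symbol by Euler's criterion: (-223/683) ≡ (-223)^341 ≡ 1 (mod 683), i.e. (-223/683) = 1.
(-223/683) = 1, so 683 splits.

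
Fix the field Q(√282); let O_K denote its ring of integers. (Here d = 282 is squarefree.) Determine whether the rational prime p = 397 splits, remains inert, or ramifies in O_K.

inert

282 mod 4 = 2, hence disc K = 4·282 = 1128 and O_K = ℤ[√282].
397 ∤ 1128, so 397 is unramified.
Euler's criterion: 282^198 mod 397 = 396. Thus (282|397) = -1.
Legendre symbol -1 ⇒ 397 is inert.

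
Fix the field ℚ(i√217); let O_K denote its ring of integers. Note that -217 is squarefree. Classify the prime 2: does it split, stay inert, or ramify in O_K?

2 is ramified

-217 mod 4 = 3, hence disc K = 4·(-217) = -868 and O_K = ℤ[√-217].
2 divides disc(K) = -868, so 2 ramifies.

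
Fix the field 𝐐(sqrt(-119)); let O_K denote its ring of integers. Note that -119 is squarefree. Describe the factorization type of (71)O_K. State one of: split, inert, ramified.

d = -119 ≡ 1 (mod 4), so O_K = ℤ[(1+√-119)/2] and disc(K) = d = -119.
Since gcd(71, -119) = 1 the prime 71 does not ramify.
(-119/71) = 23^35 mod 71 = 70, giving Legendre symbol -1.
Legendre symbol -1 ⇒ 71 is inert.

p is inert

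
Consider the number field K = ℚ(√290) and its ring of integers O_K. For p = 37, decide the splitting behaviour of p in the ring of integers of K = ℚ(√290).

p is inert

d = 290 ≡ 2 (mod 4), so O_K = ℤ[√290] and disc(K) = 4d = 1160.
disc(K) = 1160 is not divisible by 37; 37 is unramified.
Euler's criterion: 290^18 mod 37 = 36. Thus (290|37) = -1.
Legendre symbol -1 ⇒ 37 is inert.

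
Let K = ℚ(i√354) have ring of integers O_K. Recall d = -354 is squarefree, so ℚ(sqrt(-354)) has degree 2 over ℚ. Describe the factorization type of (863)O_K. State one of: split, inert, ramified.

Since -354 ≢ 1 mod 4, the ring of integers is ℤ[√-354] with discriminant 4·(-354) = -1416.
disc(K) = -1416 is not divisible by 863; 863 is unramified.
Euler's criterion: (-354)^431 mod 863 = 862. Thus (-354|863) = -1.
d is a non-residue mod p, hence 863 remains inert in O_K.

p is inert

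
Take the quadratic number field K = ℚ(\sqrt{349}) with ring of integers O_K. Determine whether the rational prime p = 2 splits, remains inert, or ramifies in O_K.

p is inert

Since 349 ≡ 1 mod 4, the ring of integers is ℤ[(1+√349)/2] with discriminant 349.
Since gcd(2, 349) = 1 the prime 2 does not ramify.
For p = 2 with d ≡ 1 (mod 4): d mod 8 = 5, so 2 is inert.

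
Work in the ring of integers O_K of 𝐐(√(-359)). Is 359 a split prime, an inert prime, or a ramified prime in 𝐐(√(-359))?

ramified — (359) = 𝔭²

Since -359 ≡ 1 mod 4, the ring of integers is ℤ[(1+√-359)/2] with discriminant -359.
disc(K) = -359 = 359·(-1), so p = 359 is ramified.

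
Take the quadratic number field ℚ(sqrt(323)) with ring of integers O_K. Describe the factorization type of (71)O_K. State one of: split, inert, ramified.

Since 323 ≢ 1 mod 4, the ring of integers is ℤ[√323] with discriminant 4·323 = 1292.
disc(K) = 1292 is not divisible by 71; 71 is unramified.
Euler's criterion: 323^35 mod 71 = 70. Thus (323|71) = -1.
(323/71) = -1, so 71 is inert.

remains prime (inert)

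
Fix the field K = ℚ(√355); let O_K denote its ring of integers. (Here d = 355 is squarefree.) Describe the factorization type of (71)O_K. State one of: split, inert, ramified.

355 mod 4 = 3, hence disc K = 4·355 = 1420 and O_K = ℤ[√355].
71 divides disc(K) = 1420, so 71 ramifies.

p ramifies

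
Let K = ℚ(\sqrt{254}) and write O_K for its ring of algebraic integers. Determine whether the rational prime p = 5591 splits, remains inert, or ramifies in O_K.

d = 254 ≡ 2 (mod 4), so O_K = ℤ[√254] and disc(K) = 4d = 1016.
Since gcd(5591, 1016) = 1 the prime 5591 does not ramify.
Legendre symbol by Euler's criterion: (254/5591) ≡ 254^2795 ≡ 1 (mod 5591), i.e. (254/5591) = 1.
d is a quadratic residue mod p, hence 5591 splits in O_K.

split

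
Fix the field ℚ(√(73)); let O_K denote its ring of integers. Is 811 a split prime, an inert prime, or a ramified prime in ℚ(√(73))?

73 mod 4 = 1, hence disc K = 73 and O_K = ℤ[(1+√73)/2].
disc(K) = 73 is not divisible by 811; 811 is unramified.
Euler's criterion: 73^405 mod 811 = 1. Thus (73|811) = 1.
(73/811) = 1, so 811 splits.

splits completely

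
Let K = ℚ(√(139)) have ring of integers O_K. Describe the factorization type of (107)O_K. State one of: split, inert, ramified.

139 mod 4 = 3, hence disc K = 4·139 = 556 and O_K = ℤ[√139].
Since gcd(107, 556) = 1 the prime 107 does not ramify.
Compute (139/107) via Euler: 32^((107-1)/2) mod 107 = 106, so (139/107) = -1.
(139/107) = -1, so 107 is inert.

p is inert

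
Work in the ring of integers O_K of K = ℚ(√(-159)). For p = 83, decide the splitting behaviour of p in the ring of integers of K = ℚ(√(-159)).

splits completely

d = -159 ≡ 1 (mod 4), so O_K = ℤ[(1+√-159)/2] and disc(K) = d = -159.
Since gcd(83, -159) = 1 the prime 83 does not ramify.
Legendre symbol by Euler's criterion: (-159/83) ≡ (-159)^41 ≡ 1 (mod 83), i.e. (-159/83) = 1.
Legendre symbol 1 ⇒ 83 is split.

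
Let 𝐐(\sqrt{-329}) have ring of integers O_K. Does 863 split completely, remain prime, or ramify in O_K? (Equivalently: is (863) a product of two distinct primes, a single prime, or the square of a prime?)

p is inert

-329 mod 4 = 3, hence disc K = 4·(-329) = -1316 and O_K = ℤ[√-329].
Since gcd(863, -1316) = 1 the prime 863 does not ramify.
Compute (-329/863) via Euler: 534^((863-1)/2) mod 863 = 862, so (-329/863) = -1.
(-329/863) = -1, so 863 is inert.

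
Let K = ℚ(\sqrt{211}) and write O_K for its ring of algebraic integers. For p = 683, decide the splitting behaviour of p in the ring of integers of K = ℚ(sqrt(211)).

split — (683) = 𝔭₁𝔭₂ with 𝔭₁ ≠ 𝔭₂

211 mod 4 = 3, hence disc K = 4·211 = 844 and O_K = ℤ[√211].
Since gcd(683, 844) = 1 the prime 683 does not ramify.
Compute (211/683) via Euler: 211^((683-1)/2) mod 683 = 1, so (211/683) = 1.
d is a quadratic residue mod p, hence 683 splits in O_K.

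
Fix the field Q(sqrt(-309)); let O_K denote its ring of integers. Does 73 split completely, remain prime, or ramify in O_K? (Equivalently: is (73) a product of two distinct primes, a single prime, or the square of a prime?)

d = -309 ≡ 3 (mod 4), so O_K = ℤ[√-309] and disc(K) = 4d = -1236.
Since gcd(73, -1236) = 1 the prime 73 does not ramify.
Legendre symbol by Euler's criterion: (-309/73) ≡ (-309)^36 ≡ 72 (mod 73), i.e. (-309/73) = -1.
d is a non-residue mod p, hence 73 remains inert in O_K.

p is inert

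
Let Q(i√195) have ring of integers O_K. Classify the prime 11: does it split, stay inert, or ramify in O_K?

p splits

-195 mod 4 = 1, hence disc K = -195 and O_K = ℤ[(1+√-195)/2].
disc(K) = -195 is not divisible by 11; 11 is unramified.
Legendre symbol by Euler's criterion: (-195/11) ≡ (-195)^5 ≡ 1 (mod 11), i.e. (-195/11) = 1.
d is a quadratic residue mod p, hence 11 splits in O_K.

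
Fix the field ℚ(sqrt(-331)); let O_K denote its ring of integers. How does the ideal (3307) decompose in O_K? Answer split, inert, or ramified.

Since -331 ≡ 1 mod 4, the ring of integers is ℤ[(1+√-331)/2] with discriminant -331.
3307 ∤ -331, so 3307 is unramified.
Compute (-331/3307) via Euler: 2976^((3307-1)/2) mod 3307 = 1, so (-331/3307) = 1.
(-331/3307) = 1, so 3307 splits.

split — (3307) = 𝔭₁𝔭₂ with 𝔭₁ ≠ 𝔭₂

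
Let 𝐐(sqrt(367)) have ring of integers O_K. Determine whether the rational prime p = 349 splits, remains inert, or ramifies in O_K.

p is inert

367 mod 4 = 3, hence disc K = 4·367 = 1468 and O_K = ℤ[√367].
disc(K) = 1468 is not divisible by 349; 349 is unramified.
(367/349) = 18^174 mod 349 = 348, giving Legendre symbol -1.
(367/349) = -1, so 349 is inert.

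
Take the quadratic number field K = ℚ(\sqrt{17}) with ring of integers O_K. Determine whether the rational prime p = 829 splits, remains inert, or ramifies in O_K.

Since 17 ≡ 1 mod 4, the ring of integers is ℤ[(1+√17)/2] with discriminant 17.
Since gcd(829, 17) = 1 the prime 829 does not ramify.
(17/829) = 17^414 mod 829 = 1, giving Legendre symbol 1.
(17/829) = 1, so 829 splits.

split — (829) = 𝔭₁𝔭₂ with 𝔭₁ ≠ 𝔭₂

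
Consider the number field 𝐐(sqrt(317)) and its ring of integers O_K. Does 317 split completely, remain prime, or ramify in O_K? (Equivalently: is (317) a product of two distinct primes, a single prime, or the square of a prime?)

317 mod 4 = 1, hence disc K = 317 and O_K = ℤ[(1+√317)/2].
disc(K) = 317 = 317·1, so p = 317 is ramified.

ramifies in O_K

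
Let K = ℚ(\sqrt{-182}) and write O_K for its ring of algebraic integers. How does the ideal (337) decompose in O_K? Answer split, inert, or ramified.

split — (337) = 𝔭₁𝔭₂ with 𝔭₁ ≠ 𝔭₂

d = -182 ≡ 2 (mod 4), so O_K = ℤ[√-182] and disc(K) = 4d = -728.
disc(K) = -728 is not divisible by 337; 337 is unramified.
Legendre symbol by Euler's criterion: (-182/337) ≡ (-182)^168 ≡ 1 (mod 337), i.e. (-182/337) = 1.
Legendre symbol 1 ⇒ 337 is split.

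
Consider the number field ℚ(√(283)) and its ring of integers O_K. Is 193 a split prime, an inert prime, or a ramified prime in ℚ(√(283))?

remains prime (inert)

d = 283 ≡ 3 (mod 4), so O_K = ℤ[√283] and disc(K) = 4d = 1132.
Since gcd(193, 1132) = 1 the prime 193 does not ramify.
Compute (283/193) via Euler: 90^((193-1)/2) mod 193 = 192, so (283/193) = -1.
Legendre symbol -1 ⇒ 193 is inert.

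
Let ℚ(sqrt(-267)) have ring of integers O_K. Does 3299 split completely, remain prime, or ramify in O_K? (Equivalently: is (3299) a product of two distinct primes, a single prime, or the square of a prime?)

split — (3299) = 𝔭₁𝔭₂ with 𝔭₁ ≠ 𝔭₂

Since -267 ≡ 1 mod 4, the ring of integers is ℤ[(1+√-267)/2] with discriminant -267.
disc(K) = -267 is not divisible by 3299; 3299 is unramified.
(-267/3299) = 3032^1649 mod 3299 = 1, giving Legendre symbol 1.
d is a quadratic residue mod p, hence 3299 splits in O_K.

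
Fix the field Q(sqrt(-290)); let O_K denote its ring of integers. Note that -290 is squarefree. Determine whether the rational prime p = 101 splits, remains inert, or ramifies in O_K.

-290 mod 4 = 2, hence disc K = 4·(-290) = -1160 and O_K = ℤ[√-290].
101 ∤ -1160, so 101 is unramified.
Euler's criterion: (-290)^50 mod 101 = 1. Thus (-290|101) = 1.
(-290/101) = 1, so 101 splits.

101 splits in O_K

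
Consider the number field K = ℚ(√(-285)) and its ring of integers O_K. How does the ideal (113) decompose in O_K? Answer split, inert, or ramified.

inert — (113) stays prime in O_K

d = -285 ≡ 3 (mod 4), so O_K = ℤ[√-285] and disc(K) = 4d = -1140.
disc(K) = -1140 is not divisible by 113; 113 is unramified.
Euler's criterion: (-285)^56 mod 113 = 112. Thus (-285|113) = -1.
Legendre symbol -1 ⇒ 113 is inert.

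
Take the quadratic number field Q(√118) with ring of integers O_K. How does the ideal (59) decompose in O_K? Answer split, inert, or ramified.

p ramifies

118 mod 4 = 2, hence disc K = 4·118 = 472 and O_K = ℤ[√118].
59 divides disc(K) = 472, so 59 ramifies.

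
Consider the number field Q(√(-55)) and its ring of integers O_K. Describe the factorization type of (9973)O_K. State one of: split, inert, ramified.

split — (9973) = 𝔭₁𝔭₂ with 𝔭₁ ≠ 𝔭₂

d = -55 ≡ 1 (mod 4), so O_K = ℤ[(1+√-55)/2] and disc(K) = d = -55.
Since gcd(9973, -55) = 1 the prime 9973 does not ramify.
Euler's criterion: (-55)^4986 mod 9973 = 1. Thus (-55|9973) = 1.
(-55/9973) = 1, so 9973 splits.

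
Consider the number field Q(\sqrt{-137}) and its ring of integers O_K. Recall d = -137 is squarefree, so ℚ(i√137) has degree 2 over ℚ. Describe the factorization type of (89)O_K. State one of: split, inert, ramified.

Since -137 ≢ 1 mod 4, the ring of integers is ℤ[√-137] with discriminant 4·(-137) = -548.
Since gcd(89, -548) = 1 the prime 89 does not ramify.
Euler's criterion: (-137)^44 mod 89 = 88. Thus (-137|89) = -1.
Legendre symbol -1 ⇒ 89 is inert.

inert — (89) stays prime in O_K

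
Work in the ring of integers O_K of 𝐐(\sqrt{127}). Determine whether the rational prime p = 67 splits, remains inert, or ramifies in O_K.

67 splits in O_K

127 mod 4 = 3, hence disc K = 4·127 = 508 and O_K = ℤ[√127].
Since gcd(67, 508) = 1 the prime 67 does not ramify.
(127/67) = 60^33 mod 67 = 1, giving Legendre symbol 1.
d is a quadratic residue mod p, hence 67 splits in O_K.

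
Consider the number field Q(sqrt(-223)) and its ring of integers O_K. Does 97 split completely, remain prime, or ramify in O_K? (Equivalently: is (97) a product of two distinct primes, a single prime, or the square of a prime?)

inert

Since -223 ≡ 1 mod 4, the ring of integers is ℤ[(1+√-223)/2] with discriminant -223.
97 ∤ -223, so 97 is unramified.
Euler's criterion: (-223)^48 mod 97 = 96. Thus (-223|97) = -1.
d is a non-residue mod p, hence 97 remains inert in O_K.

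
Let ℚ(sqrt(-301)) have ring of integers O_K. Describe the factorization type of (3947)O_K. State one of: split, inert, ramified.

Since -301 ≢ 1 mod 4, the ring of integers is ℤ[√-301] with discriminant 4·(-301) = -1204.
Since gcd(3947, -1204) = 1 the prime 3947 does not ramify.
(-301/3947) = 3646^1973 mod 3947 = 3946, giving Legendre symbol -1.
(-301/3947) = -1, so 3947 is inert.

3947 remains inert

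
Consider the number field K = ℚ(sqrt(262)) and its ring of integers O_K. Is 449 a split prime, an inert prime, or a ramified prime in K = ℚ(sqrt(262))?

d = 262 ≡ 2 (mod 4), so O_K = ℤ[√262] and disc(K) = 4d = 1048.
disc(K) = 1048 is not divisible by 449; 449 is unramified.
(262/449) = 262^224 mod 449 = 448, giving Legendre symbol -1.
(262/449) = -1, so 449 is inert.

449 remains inert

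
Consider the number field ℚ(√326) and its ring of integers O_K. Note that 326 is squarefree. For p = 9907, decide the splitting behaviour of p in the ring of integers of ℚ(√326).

d = 326 ≡ 2 (mod 4), so O_K = ℤ[√326] and disc(K) = 4d = 1304.
disc(K) = 1304 is not divisible by 9907; 9907 is unramified.
(326/9907) = 326^4953 mod 9907 = 9906, giving Legendre symbol -1.
d is a non-residue mod p, hence 9907 remains inert in O_K.

p is inert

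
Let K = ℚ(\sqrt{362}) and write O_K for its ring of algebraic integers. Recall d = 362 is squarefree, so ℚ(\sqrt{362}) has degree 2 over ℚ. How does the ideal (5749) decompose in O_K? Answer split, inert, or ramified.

inert

d = 362 ≡ 2 (mod 4), so O_K = ℤ[√362] and disc(K) = 4d = 1448.
Since gcd(5749, 1448) = 1 the prime 5749 does not ramify.
Compute (362/5749) via Euler: 362^((5749-1)/2) mod 5749 = 5748, so (362/5749) = -1.
d is a non-residue mod p, hence 5749 remains inert in O_K.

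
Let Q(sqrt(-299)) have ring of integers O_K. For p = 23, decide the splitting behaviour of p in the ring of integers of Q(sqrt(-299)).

ramified — (23) = 𝔭²

-299 mod 4 = 1, hence disc K = -299 and O_K = ℤ[(1+√-299)/2].
disc(K) = -299 = 23·(-13), so p = 23 is ramified.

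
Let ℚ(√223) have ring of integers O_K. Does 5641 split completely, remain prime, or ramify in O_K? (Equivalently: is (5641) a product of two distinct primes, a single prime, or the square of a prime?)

p splits

d = 223 ≡ 3 (mod 4), so O_K = ℤ[√223] and disc(K) = 4d = 892.
Since gcd(5641, 892) = 1 the prime 5641 does not ramify.
Compute (223/5641) via Euler: 223^((5641-1)/2) mod 5641 = 1, so (223/5641) = 1.
(223/5641) = 1, so 5641 splits.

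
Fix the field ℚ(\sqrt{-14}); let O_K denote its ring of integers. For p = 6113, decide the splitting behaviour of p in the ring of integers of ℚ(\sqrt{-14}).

split

-14 mod 4 = 2, hence disc K = 4·(-14) = -56 and O_K = ℤ[√-14].
6113 ∤ -56, so 6113 is unramified.
(-14/6113) = 6099^3056 mod 6113 = 1, giving Legendre symbol 1.
(-14/6113) = 1, so 6113 splits.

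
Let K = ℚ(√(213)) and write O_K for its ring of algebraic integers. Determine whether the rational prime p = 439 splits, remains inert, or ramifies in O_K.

remains prime (inert)

Since 213 ≡ 1 mod 4, the ring of integers is ℤ[(1+√213)/2] with discriminant 213.
disc(K) = 213 is not divisible by 439; 439 is unramified.
(213/439) = 213^219 mod 439 = 438, giving Legendre symbol -1.
d is a non-residue mod p, hence 439 remains inert in O_K.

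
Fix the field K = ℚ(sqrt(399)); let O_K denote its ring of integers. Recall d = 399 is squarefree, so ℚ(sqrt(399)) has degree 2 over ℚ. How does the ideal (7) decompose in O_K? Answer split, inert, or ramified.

Since 399 ≢ 1 mod 4, the ring of integers is ℤ[√399] with discriminant 4·399 = 1596.
Ramification test: 7 | 1596. The prime 7 ramifies in K.

ramified — (7) = 𝔭²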